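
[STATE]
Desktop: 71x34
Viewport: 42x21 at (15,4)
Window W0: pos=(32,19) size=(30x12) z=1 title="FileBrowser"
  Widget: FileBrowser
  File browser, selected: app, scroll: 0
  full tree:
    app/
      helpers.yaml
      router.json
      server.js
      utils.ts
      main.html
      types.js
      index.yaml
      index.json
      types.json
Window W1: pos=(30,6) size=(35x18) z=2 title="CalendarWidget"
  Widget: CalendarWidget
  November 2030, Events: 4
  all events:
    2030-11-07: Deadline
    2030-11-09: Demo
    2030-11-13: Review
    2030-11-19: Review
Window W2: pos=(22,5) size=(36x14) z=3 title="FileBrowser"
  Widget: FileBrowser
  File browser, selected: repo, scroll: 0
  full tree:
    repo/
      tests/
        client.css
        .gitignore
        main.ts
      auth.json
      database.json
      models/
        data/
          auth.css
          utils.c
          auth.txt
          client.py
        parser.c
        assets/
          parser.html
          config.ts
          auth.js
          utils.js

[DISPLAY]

                                          
       ┏━━━━━━━━━━━━━━━━━━━━━━━━━━━━━━━━━━
       ┃ FileBrowser                      
       ┠──────────────────────────────────
       ┃> [-] repo/                       
       ┃    [+] tests/                    
       ┃    auth.json                     
       ┃    database.json                 
       ┃    [+] models/                   
       ┃                                  
       ┃                                  
       ┃                                  
       ┃                                  
       ┃                                  
       ┗━━━━━━━━━━━━━━━━━━━━━━━━━━━━━━━━━━
               ┃                          
               ┃                          
               ┃                          
               ┃                          
               ┗━━━━━━━━━━━━━━━━━━━━━━━━━━
                 ┃    router.json         


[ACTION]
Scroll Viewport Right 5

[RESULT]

                                          
  ┏━━━━━━━━━━━━━━━━━━━━━━━━━━━━━━━━━━┓    
  ┃ FileBrowser                      ┃━━━━
  ┠──────────────────────────────────┨    
  ┃> [-] repo/                       ┃────
  ┃    [+] tests/                    ┃    
  ┃    auth.json                     ┃    
  ┃    database.json                 ┃    
  ┃    [+] models/                   ┃    
  ┃                                  ┃    
  ┃                                  ┃    
  ┃                                  ┃    
  ┃                                  ┃    
  ┃                                  ┃    
  ┗━━━━━━━━━━━━━━━━━━━━━━━━━━━━━━━━━━┛    
          ┃                               
          ┃                               
          ┃                               
          ┃                               
          ┗━━━━━━━━━━━━━━━━━━━━━━━━━━━━━━━
            ┃    router.json             ┃


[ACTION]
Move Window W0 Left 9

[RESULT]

                                          
  ┏━━━━━━━━━━━━━━━━━━━━━━━━━━━━━━━━━━┓    
  ┃ FileBrowser                      ┃━━━━
  ┠──────────────────────────────────┨    
  ┃> [-] repo/                       ┃────
  ┃    [+] tests/                    ┃    
  ┃    auth.json                     ┃    
  ┃    database.json                 ┃    
  ┃    [+] models/                   ┃    
  ┃                                  ┃    
  ┃                                  ┃    
  ┃                                  ┃    
  ┃                                  ┃    
  ┃                                  ┃    
  ┗━━━━━━━━━━━━━━━━━━━━━━━━━━━━━━━━━━┛    
   ┏━━━━━━┃                               
   ┃ FileB┃                               
   ┠──────┃                               
   ┃> [-] ┃                               
   ┃    he┗━━━━━━━━━━━━━━━━━━━━━━━━━━━━━━━
   ┃    router.json             ┃         


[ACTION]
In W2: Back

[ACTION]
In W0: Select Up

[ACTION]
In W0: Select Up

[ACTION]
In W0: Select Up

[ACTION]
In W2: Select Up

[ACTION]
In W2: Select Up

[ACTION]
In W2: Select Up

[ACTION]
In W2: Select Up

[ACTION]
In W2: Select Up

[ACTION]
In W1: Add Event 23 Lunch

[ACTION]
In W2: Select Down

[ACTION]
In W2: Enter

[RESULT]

                                          
  ┏━━━━━━━━━━━━━━━━━━━━━━━━━━━━━━━━━━┓    
  ┃ FileBrowser                      ┃━━━━
  ┠──────────────────────────────────┨    
  ┃  [-] repo/                       ┃────
  ┃  > [-] tests/                    ┃    
  ┃      client.css                  ┃    
  ┃      .gitignore                  ┃    
  ┃      main.ts                     ┃    
  ┃    auth.json                     ┃    
  ┃    database.json                 ┃    
  ┃    [+] models/                   ┃    
  ┃                                  ┃    
  ┃                                  ┃    
  ┗━━━━━━━━━━━━━━━━━━━━━━━━━━━━━━━━━━┛    
   ┏━━━━━━┃                               
   ┃ FileB┃                               
   ┠──────┃                               
   ┃> [-] ┃                               
   ┃    he┗━━━━━━━━━━━━━━━━━━━━━━━━━━━━━━━
   ┃    router.json             ┃         


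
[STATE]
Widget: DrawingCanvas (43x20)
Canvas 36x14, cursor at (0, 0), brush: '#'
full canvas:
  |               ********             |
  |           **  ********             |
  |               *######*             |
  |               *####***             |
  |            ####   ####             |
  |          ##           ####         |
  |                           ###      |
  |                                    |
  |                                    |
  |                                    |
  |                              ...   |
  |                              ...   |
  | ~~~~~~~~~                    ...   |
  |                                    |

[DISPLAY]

+              ********                    
           **  ********                    
               *######*                    
               *####***                    
            ####   ####                    
          ##           ####                
                           ###             
                                           
                                           
                                           
                              ...          
                              ...          
 ~~~~~~~~~                    ...          
                                           
                                           
                                           
                                           
                                           
                                           
                                           


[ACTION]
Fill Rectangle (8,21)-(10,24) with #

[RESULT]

+              ********                    
           **  ********                    
               *######*                    
               *####***                    
            ####   ####                    
          ##           ####                
                           ###             
                                           
                     ####                  
                     ####                  
                     ####     ...          
                              ...          
 ~~~~~~~~~                    ...          
                                           
                                           
                                           
                                           
                                           
                                           
                                           


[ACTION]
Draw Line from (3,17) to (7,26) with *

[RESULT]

+              ********                    
           **  ********                    
               *######*                    
               *#**#***                    
            ####   **##                    
          ##         **####                
                       **  ###             
                         **                
                     ####                  
                     ####                  
                     ####     ...          
                              ...          
 ~~~~~~~~~                    ...          
                                           
                                           
                                           
                                           
                                           
                                           
                                           


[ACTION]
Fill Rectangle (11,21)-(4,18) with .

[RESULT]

+              ********                    
           **  ********                    
               *######*                    
               *#**#***                    
            ####  ....#                    
          ##      ....*####                
                  .... **  ###             
                  ....   **                
                  ....###                  
                  ....###                  
                  ....###     ...          
                  ....        ...          
 ~~~~~~~~~                    ...          
                                           
                                           
                                           
                                           
                                           
                                           
                                           


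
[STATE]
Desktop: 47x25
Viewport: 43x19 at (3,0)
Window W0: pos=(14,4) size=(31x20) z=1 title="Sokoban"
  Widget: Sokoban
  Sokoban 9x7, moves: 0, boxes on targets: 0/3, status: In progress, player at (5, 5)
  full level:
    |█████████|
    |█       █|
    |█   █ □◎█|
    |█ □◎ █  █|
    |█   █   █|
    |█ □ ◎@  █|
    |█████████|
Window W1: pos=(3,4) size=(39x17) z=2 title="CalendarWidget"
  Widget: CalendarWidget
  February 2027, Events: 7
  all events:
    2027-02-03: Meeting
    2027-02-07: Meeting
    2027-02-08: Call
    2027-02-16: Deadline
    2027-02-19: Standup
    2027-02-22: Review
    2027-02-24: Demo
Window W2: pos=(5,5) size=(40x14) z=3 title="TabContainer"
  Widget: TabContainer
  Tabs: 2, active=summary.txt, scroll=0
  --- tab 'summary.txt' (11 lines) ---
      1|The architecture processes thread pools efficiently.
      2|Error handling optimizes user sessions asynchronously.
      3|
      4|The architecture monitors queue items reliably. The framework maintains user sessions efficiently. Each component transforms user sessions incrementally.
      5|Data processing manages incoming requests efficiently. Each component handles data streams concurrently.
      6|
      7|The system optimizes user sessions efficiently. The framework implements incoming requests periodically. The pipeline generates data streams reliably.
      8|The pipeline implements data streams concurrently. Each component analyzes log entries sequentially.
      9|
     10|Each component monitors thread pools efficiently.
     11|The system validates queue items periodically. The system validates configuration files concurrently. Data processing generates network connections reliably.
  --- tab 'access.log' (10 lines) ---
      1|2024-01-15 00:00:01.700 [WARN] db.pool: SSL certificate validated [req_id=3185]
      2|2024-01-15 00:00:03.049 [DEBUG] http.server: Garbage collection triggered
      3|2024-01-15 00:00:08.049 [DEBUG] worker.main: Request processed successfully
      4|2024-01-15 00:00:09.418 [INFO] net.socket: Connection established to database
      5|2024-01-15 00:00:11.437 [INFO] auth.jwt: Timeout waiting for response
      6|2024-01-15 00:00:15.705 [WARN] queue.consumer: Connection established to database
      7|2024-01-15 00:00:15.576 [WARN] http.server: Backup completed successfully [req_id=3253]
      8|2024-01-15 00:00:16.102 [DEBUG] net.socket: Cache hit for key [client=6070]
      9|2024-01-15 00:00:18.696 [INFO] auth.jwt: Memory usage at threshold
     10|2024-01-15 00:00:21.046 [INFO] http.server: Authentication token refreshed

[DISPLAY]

                                           
                                           
                                           
                                           
┏━━━━━━━━━━━━━━━━━━━━━━━━━━━━━━━━━━━━━┓━━┓ 
┃ ┏━━━━━━━━━━━━━━━━━━━━━━━━━━━━━━━━━━━━━━┓ 
┠─┃ TabContainer                         ┃ 
┃ ┠──────────────────────────────────────┨ 
┃M┃[summary.txt]│ access.log             ┃ 
┃ ┃──────────────────────────────────────┃ 
┃ ┃The architecture processes thread pool┃ 
┃1┃Error handling optimizes user sessions┃ 
┃2┃                                      ┃ 
┃ ┃The architecture monitors queue items ┃ 
┃ ┃Data processing manages incoming reque┃ 
┃ ┃                                      ┃ 
┃ ┃The system optimizes user sessions eff┃ 
┃ ┃The pipeline implements data streams c┃ 
┃ ┗━━━━━━━━━━━━━━━━━━━━━━━━━━━━━━━━━━━━━━┛ 


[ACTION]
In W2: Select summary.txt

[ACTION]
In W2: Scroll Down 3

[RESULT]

                                           
                                           
                                           
                                           
┏━━━━━━━━━━━━━━━━━━━━━━━━━━━━━━━━━━━━━┓━━┓ 
┃ ┏━━━━━━━━━━━━━━━━━━━━━━━━━━━━━━━━━━━━━━┓ 
┠─┃ TabContainer                         ┃ 
┃ ┠──────────────────────────────────────┨ 
┃M┃[summary.txt]│ access.log             ┃ 
┃ ┃──────────────────────────────────────┃ 
┃ ┃The architecture monitors queue items ┃ 
┃1┃Data processing manages incoming reque┃ 
┃2┃                                      ┃ 
┃ ┃The system optimizes user sessions eff┃ 
┃ ┃The pipeline implements data streams c┃ 
┃ ┃                                      ┃ 
┃ ┃Each component monitors thread pools e┃ 
┃ ┃The system validates queue items perio┃ 
┃ ┗━━━━━━━━━━━━━━━━━━━━━━━━━━━━━━━━━━━━━━┛ 


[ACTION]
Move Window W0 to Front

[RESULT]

                                           
                                           
                                           
                                           
┏━━━━━━━━━━┏━━━━━━━━━━━━━━━━━━━━━━━━━━━━━┓ 
┃ ┏━━━━━━━━┃ Sokoban                     ┃ 
┠─┃ TabCont┠─────────────────────────────┨ 
┃ ┠────────┃█████████                    ┃ 
┃M┃[summary┃█       █                    ┃ 
┃ ┃────────┃█   █ □◎█                    ┃ 
┃ ┃The arch┃█ □◎ █  █                    ┃ 
┃1┃Data pro┃█   █   █                    ┃ 
┃2┃        ┃█ □ ◎@  █                    ┃ 
┃ ┃The syst┃█████████                    ┃ 
┃ ┃The pipe┃Moves: 0  0/3                ┃ 
┃ ┃        ┃                             ┃ 
┃ ┃Each com┃                             ┃ 
┃ ┃The syst┃                             ┃ 
┃ ┗━━━━━━━━┃                             ┃ 


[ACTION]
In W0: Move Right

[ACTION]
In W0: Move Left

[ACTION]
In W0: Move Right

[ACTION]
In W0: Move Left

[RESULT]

                                           
                                           
                                           
                                           
┏━━━━━━━━━━┏━━━━━━━━━━━━━━━━━━━━━━━━━━━━━┓ 
┃ ┏━━━━━━━━┃ Sokoban                     ┃ 
┠─┃ TabCont┠─────────────────────────────┨ 
┃ ┠────────┃█████████                    ┃ 
┃M┃[summary┃█       █                    ┃ 
┃ ┃────────┃█   █ □◎█                    ┃ 
┃ ┃The arch┃█ □◎ █  █                    ┃ 
┃1┃Data pro┃█   █   █                    ┃ 
┃2┃        ┃█ □ ◎@  █                    ┃ 
┃ ┃The syst┃█████████                    ┃ 
┃ ┃The pipe┃Moves: 4  0/3                ┃ 
┃ ┃        ┃                             ┃ 
┃ ┃Each com┃                             ┃ 
┃ ┃The syst┃                             ┃ 
┃ ┗━━━━━━━━┃                             ┃ 


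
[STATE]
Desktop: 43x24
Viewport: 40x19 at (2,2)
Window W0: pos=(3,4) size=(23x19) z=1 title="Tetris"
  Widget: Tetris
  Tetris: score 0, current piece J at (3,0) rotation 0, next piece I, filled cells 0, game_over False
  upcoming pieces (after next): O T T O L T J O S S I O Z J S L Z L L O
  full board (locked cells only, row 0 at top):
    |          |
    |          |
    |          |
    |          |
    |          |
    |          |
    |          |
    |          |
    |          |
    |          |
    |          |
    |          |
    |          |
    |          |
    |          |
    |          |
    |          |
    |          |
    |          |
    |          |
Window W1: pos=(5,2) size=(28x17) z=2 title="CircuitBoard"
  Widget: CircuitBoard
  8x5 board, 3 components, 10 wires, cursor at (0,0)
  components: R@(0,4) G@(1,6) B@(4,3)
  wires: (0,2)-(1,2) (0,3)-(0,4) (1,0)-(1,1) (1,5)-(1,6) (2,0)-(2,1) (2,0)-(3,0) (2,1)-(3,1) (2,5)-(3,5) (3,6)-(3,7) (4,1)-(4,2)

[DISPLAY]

   ┏━━━━━━━━━━━━━━━━━━━━━━━━━━┓         
   ┃ CircuitBoard             ┃         
 ┏━┠──────────────────────────┨         
 ┃ ┃   0 1 2 3 4 5 6 7        ┃         
 ┠─┃0  [.]      ·   · ─ R     ┃         
 ┃ ┃            │             ┃         
 ┃ ┃1   · ─ ·   ·           · ┃         
 ┃ ┃                          ┃         
 ┃ ┃2   · ─ ·               · ┃         
 ┃ ┃    │   │               │ ┃         
 ┃ ┃3   ·   ·               · ┃         
 ┃ ┃                          ┃         
 ┃ ┃4       · ─ ·   B         ┃         
 ┃ ┃Cursor: (0,0)             ┃         
 ┃ ┃                          ┃         
 ┃ ┃                          ┃         
 ┃ ┗━━━━━━━━━━━━━━━━━━━━━━━━━━┛         
 ┃          │          ┃                
 ┃          │          ┃                


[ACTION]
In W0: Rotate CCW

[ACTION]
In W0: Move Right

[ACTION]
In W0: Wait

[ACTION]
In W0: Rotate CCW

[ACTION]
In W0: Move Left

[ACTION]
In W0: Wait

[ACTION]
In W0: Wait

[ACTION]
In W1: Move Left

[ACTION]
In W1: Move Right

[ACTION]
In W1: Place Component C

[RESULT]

   ┏━━━━━━━━━━━━━━━━━━━━━━━━━━┓         
   ┃ CircuitBoard             ┃         
 ┏━┠──────────────────────────┨         
 ┃ ┃   0 1 2 3 4 5 6 7        ┃         
 ┠─┃0      [C]  ·   · ─ R     ┃         
 ┃ ┃            │             ┃         
 ┃ ┃1   · ─ ·   ·           · ┃         
 ┃ ┃                          ┃         
 ┃ ┃2   · ─ ·               · ┃         
 ┃ ┃    │   │               │ ┃         
 ┃ ┃3   ·   ·               · ┃         
 ┃ ┃                          ┃         
 ┃ ┃4       · ─ ·   B         ┃         
 ┃ ┃Cursor: (0,1)             ┃         
 ┃ ┃                          ┃         
 ┃ ┃                          ┃         
 ┃ ┗━━━━━━━━━━━━━━━━━━━━━━━━━━┛         
 ┃          │          ┃                
 ┃          │          ┃                


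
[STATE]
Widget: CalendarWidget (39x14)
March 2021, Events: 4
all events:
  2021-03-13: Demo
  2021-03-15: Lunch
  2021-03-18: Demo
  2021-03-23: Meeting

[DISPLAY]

               March 2021              
Mo Tu We Th Fr Sa Su                   
 1  2  3  4  5  6  7                   
 8  9 10 11 12 13* 14                  
15* 16 17 18* 19 20 21                 
22 23* 24 25 26 27 28                  
29 30 31                               
                                       
                                       
                                       
                                       
                                       
                                       
                                       


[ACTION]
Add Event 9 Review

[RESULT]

               March 2021              
Mo Tu We Th Fr Sa Su                   
 1  2  3  4  5  6  7                   
 8  9* 10 11 12 13* 14                 
15* 16 17 18* 19 20 21                 
22 23* 24 25 26 27 28                  
29 30 31                               
                                       
                                       
                                       
                                       
                                       
                                       
                                       


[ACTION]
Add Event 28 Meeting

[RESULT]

               March 2021              
Mo Tu We Th Fr Sa Su                   
 1  2  3  4  5  6  7                   
 8  9* 10 11 12 13* 14                 
15* 16 17 18* 19 20 21                 
22 23* 24 25 26 27 28*                 
29 30 31                               
                                       
                                       
                                       
                                       
                                       
                                       
                                       


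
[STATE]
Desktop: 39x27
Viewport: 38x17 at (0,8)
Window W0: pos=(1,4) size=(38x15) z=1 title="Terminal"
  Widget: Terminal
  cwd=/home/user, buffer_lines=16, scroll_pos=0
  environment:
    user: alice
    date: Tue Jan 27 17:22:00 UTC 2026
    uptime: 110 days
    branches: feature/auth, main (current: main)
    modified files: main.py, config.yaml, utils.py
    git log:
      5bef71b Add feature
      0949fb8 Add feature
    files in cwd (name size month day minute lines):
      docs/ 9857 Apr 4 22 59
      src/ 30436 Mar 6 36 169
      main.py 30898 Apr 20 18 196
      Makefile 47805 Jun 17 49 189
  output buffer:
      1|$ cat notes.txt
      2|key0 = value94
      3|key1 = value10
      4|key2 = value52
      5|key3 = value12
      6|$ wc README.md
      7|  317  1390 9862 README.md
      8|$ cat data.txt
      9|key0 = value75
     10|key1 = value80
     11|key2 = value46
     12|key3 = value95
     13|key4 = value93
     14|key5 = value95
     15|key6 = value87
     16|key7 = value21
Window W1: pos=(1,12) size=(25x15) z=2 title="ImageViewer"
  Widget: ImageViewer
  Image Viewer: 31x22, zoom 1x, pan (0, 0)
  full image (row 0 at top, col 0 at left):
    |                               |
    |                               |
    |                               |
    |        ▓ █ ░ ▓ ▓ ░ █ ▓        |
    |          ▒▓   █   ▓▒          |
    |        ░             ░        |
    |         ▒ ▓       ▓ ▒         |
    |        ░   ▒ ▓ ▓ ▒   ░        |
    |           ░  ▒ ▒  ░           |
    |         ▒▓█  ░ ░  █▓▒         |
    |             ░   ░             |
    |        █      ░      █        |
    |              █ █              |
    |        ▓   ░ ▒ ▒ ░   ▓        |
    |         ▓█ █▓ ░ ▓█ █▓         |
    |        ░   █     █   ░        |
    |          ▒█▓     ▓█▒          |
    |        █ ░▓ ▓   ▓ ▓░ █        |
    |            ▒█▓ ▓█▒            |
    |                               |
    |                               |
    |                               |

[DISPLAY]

 ┃key0 = value94                      
 ┃key1 = value10                      
 ┃key2 = value52                      
 ┃key3 = value12                      
 ┏━━━━━━━━━━━━━━━━━━━━━━━┓            
 ┃ ImageViewer           ┃md          
 ┠───────────────────────┨            
 ┃                       ┃            
 ┃                       ┃            
 ┃                       ┃            
 ┃        ▓ █ ░ ▓ ▓ ░ █ ▓┃━━━━━━━━━━━━
 ┃          ▒▓   █   ▓▒  ┃            
 ┃        ░             ░┃            
 ┃         ▒ ▓       ▓ ▒ ┃            
 ┃        ░   ▒ ▓ ▓ ▒   ░┃            
 ┃           ░  ▒ ▒  ░   ┃            
 ┃         ▒▓█  ░ ░  █▓▒ ┃            


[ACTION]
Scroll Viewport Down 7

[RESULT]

 ┃key2 = value52                      
 ┃key3 = value12                      
 ┏━━━━━━━━━━━━━━━━━━━━━━━┓            
 ┃ ImageViewer           ┃md          
 ┠───────────────────────┨            
 ┃                       ┃            
 ┃                       ┃            
 ┃                       ┃            
 ┃        ▓ █ ░ ▓ ▓ ░ █ ▓┃━━━━━━━━━━━━
 ┃          ▒▓   █   ▓▒  ┃            
 ┃        ░             ░┃            
 ┃         ▒ ▓       ▓ ▒ ┃            
 ┃        ░   ▒ ▓ ▓ ▒   ░┃            
 ┃           ░  ▒ ▒  ░   ┃            
 ┃         ▒▓█  ░ ░  █▓▒ ┃            
 ┃             ░   ░     ┃            
 ┗━━━━━━━━━━━━━━━━━━━━━━━┛            


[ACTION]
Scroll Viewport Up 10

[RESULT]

                                      
                                      
                                      
                                      
 ┏━━━━━━━━━━━━━━━━━━━━━━━━━━━━━━━━━━━━
 ┃ Terminal                           
 ┠────────────────────────────────────
 ┃$ cat notes.txt                     
 ┃key0 = value94                      
 ┃key1 = value10                      
 ┃key2 = value52                      
 ┃key3 = value12                      
 ┏━━━━━━━━━━━━━━━━━━━━━━━┓            
 ┃ ImageViewer           ┃md          
 ┠───────────────────────┨            
 ┃                       ┃            
 ┃                       ┃            


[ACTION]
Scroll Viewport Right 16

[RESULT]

                                      
                                      
                                      
                                      
┏━━━━━━━━━━━━━━━━━━━━━━━━━━━━━━━━━━━━┓
┃ Terminal                           ┃
┠────────────────────────────────────┨
┃$ cat notes.txt                     ┃
┃key0 = value94                      ┃
┃key1 = value10                      ┃
┃key2 = value52                      ┃
┃key3 = value12                      ┃
┏━━━━━━━━━━━━━━━━━━━━━━━┓            ┃
┃ ImageViewer           ┃md          ┃
┠───────────────────────┨            ┃
┃                       ┃            ┃
┃                       ┃            ┃


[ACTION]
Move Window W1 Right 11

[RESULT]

                                      
                                      
                                      
                                      
┏━━━━━━━━━━━━━━━━━━━━━━━━━━━━━━━━━━━━┓
┃ Terminal                           ┃
┠────────────────────────────────────┨
┃$ cat notes.txt                     ┃
┃key0 = value94                      ┃
┃key1 = value10                      ┃
┃key2 = value52                      ┃
┃key3 = value12                      ┃
┃$ wc READM┏━━━━━━━━━━━━━━━━━━━━━━━┓ ┃
┃  317  139┃ ImageViewer           ┃ ┃
┃$ cat data┠───────────────────────┨ ┃
┃key0 = val┃                       ┃ ┃
┃key1 = val┃                       ┃ ┃


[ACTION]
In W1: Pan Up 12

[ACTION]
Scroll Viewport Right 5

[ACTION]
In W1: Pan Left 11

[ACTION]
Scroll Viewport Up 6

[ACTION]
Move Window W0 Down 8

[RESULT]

                                      
                                      
                                      
                                      
                                      
                                      
                                      
                                      
                                      
                                      
                                      
                                      
┏━━━━━━━━━━┏━━━━━━━━━━━━━━━━━━━━━━━┓━┓
┃ Terminal ┃ ImageViewer           ┃ ┃
┠──────────┠───────────────────────┨─┨
┃$ cat note┃                       ┃ ┃
┃key0 = val┃                       ┃ ┃


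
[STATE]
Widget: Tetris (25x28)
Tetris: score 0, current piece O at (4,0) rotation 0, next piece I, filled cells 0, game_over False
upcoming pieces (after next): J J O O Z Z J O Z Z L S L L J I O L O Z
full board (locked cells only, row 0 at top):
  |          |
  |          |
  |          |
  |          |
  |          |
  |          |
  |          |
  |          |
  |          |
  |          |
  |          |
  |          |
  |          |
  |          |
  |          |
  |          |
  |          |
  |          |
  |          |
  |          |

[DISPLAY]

    ▓▓    │Next:         
    ▓▓    │████          
          │              
          │              
          │              
          │              
          │Score:        
          │0             
          │              
          │              
          │              
          │              
          │              
          │              
          │              
          │              
          │              
          │              
          │              
          │              
          │              
          │              
          │              
          │              
          │              
          │              
          │              
          │              


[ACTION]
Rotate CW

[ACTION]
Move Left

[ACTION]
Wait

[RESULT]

          │Next:         
   ▓▓     │████          
   ▓▓     │              
          │              
          │              
          │              
          │Score:        
          │0             
          │              
          │              
          │              
          │              
          │              
          │              
          │              
          │              
          │              
          │              
          │              
          │              
          │              
          │              
          │              
          │              
          │              
          │              
          │              
          │              


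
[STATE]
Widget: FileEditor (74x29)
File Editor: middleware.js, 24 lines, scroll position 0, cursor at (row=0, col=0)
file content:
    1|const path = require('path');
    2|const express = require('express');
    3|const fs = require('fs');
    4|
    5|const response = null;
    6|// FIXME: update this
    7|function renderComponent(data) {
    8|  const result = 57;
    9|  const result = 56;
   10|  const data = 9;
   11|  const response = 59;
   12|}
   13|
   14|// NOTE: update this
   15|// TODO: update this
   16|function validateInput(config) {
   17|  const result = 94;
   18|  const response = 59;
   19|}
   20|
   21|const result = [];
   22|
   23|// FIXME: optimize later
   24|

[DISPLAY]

█onst path = require('path');                                            ▲
const express = require('express');                                      █
const fs = require('fs');                                                ░
                                                                         ░
const response = null;                                                   ░
// FIXME: update this                                                    ░
function renderComponent(data) {                                         ░
  const result = 57;                                                     ░
  const result = 56;                                                     ░
  const data = 9;                                                        ░
  const response = 59;                                                   ░
}                                                                        ░
                                                                         ░
// NOTE: update this                                                     ░
// TODO: update this                                                     ░
function validateInput(config) {                                         ░
  const result = 94;                                                     ░
  const response = 59;                                                   ░
}                                                                        ░
                                                                         ░
const result = [];                                                       ░
                                                                         ░
// FIXME: optimize later                                                 ░
                                                                         ░
                                                                         ░
                                                                         ░
                                                                         ░
                                                                         ░
                                                                         ▼


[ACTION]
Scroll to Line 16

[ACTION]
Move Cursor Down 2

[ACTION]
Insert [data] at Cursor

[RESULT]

const path = require('path');                                            ▲
const express = require('express');                                      █
data█onst fs = require('fs');                                            ░
                                                                         ░
const response = null;                                                   ░
// FIXME: update this                                                    ░
function renderComponent(data) {                                         ░
  const result = 57;                                                     ░
  const result = 56;                                                     ░
  const data = 9;                                                        ░
  const response = 59;                                                   ░
}                                                                        ░
                                                                         ░
// NOTE: update this                                                     ░
// TODO: update this                                                     ░
function validateInput(config) {                                         ░
  const result = 94;                                                     ░
  const response = 59;                                                   ░
}                                                                        ░
                                                                         ░
const result = [];                                                       ░
                                                                         ░
// FIXME: optimize later                                                 ░
                                                                         ░
                                                                         ░
                                                                         ░
                                                                         ░
                                                                         ░
                                                                         ▼


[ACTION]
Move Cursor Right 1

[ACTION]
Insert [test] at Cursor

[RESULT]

const path = require('path');                                            ▲
const express = require('express');                                      █
datactest█nst fs = require('fs');                                        ░
                                                                         ░
const response = null;                                                   ░
// FIXME: update this                                                    ░
function renderComponent(data) {                                         ░
  const result = 57;                                                     ░
  const result = 56;                                                     ░
  const data = 9;                                                        ░
  const response = 59;                                                   ░
}                                                                        ░
                                                                         ░
// NOTE: update this                                                     ░
// TODO: update this                                                     ░
function validateInput(config) {                                         ░
  const result = 94;                                                     ░
  const response = 59;                                                   ░
}                                                                        ░
                                                                         ░
const result = [];                                                       ░
                                                                         ░
// FIXME: optimize later                                                 ░
                                                                         ░
                                                                         ░
                                                                         ░
                                                                         ░
                                                                         ░
                                                                         ▼
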